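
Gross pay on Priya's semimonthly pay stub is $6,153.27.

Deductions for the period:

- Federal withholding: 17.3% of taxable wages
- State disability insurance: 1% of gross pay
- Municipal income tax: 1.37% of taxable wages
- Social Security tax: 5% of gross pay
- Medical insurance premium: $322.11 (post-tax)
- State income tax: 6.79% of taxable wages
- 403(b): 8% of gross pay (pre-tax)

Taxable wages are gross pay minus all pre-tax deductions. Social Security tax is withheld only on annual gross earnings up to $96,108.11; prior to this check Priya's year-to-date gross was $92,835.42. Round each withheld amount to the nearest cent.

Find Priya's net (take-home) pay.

403(b): $6,153.27 × 0.08 = $492.26
Taxable wages = $6,153.27 − $492.26 = $5,661.01
State income tax: $5,661.01 × 0.0679 = $384.38
Municipal income tax: $5,661.01 × 0.0137 = $77.56
Federal withholding: $5,661.01 × 0.173 = $979.35
Social Security tax: only $96,108.11 − $92,835.42 = $3,272.69 of this check is subject → $3,272.69 × 0.05 = $163.63
State disability insurance: $6,153.27 × 0.01 = $61.53
Medical insurance premium: $322.11
Total deductions = $492.26 + $384.38 + $77.56 + $979.35 + $163.63 + $61.53 + $322.11 = $2,480.82
Net pay = $6,153.27 − $2,480.82 = $3,672.45

$3,672.45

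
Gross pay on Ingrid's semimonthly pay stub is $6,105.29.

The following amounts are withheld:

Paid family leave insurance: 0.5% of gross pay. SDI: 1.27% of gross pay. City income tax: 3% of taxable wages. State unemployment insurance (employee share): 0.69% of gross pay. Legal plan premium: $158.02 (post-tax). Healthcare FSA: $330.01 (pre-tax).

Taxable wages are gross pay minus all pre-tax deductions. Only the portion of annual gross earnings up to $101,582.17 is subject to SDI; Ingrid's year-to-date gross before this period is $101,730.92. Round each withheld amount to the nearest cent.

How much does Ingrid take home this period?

Healthcare FSA: $330.01
Taxable wages = $6,105.29 − $330.01 = $5,775.28
City income tax: $5,775.28 × 0.03 = $173.26
State unemployment insurance (employee share): $6,105.29 × 0.0069 = $42.13
SDI: annual cap $101,582.17 already reached (YTD $101,730.92), so $0.00
Paid family leave insurance: $6,105.29 × 0.005 = $30.53
Legal plan premium: $158.02
Total deductions = $330.01 + $173.26 + $42.13 + $0.00 + $30.53 + $158.02 = $733.95
Net pay = $6,105.29 − $733.95 = $5,371.34

$5,371.34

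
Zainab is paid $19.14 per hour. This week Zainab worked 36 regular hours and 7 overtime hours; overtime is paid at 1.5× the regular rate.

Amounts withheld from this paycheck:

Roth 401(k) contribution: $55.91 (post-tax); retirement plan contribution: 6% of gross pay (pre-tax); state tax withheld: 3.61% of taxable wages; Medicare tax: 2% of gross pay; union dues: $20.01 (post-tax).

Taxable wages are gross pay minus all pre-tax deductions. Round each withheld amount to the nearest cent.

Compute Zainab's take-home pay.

Regular pay: 36 × $19.14 = $689.04
Overtime pay: 7 × $19.14 × 1.5 = $200.97
Gross pay = $689.04 + $200.97 = $890.01
Retirement plan contribution: $890.01 × 0.06 = $53.40
Taxable wages = $890.01 − $53.40 = $836.61
State tax withheld: $836.61 × 0.0361 = $30.20
Medicare tax: $890.01 × 0.02 = $17.80
Roth 401(k) contribution: $55.91
Union dues: $20.01
Total deductions = $53.40 + $30.20 + $17.80 + $55.91 + $20.01 = $177.32
Net pay = $890.01 − $177.32 = $712.69

$712.69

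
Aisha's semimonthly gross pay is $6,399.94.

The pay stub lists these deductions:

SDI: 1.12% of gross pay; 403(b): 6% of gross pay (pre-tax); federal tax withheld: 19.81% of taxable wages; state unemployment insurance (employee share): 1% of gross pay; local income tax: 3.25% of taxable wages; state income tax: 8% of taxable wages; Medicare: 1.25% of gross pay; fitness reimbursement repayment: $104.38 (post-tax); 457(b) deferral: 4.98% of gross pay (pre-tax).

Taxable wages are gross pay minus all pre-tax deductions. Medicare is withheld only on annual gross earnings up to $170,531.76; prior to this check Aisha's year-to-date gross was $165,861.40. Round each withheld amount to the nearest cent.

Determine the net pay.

$3,629.22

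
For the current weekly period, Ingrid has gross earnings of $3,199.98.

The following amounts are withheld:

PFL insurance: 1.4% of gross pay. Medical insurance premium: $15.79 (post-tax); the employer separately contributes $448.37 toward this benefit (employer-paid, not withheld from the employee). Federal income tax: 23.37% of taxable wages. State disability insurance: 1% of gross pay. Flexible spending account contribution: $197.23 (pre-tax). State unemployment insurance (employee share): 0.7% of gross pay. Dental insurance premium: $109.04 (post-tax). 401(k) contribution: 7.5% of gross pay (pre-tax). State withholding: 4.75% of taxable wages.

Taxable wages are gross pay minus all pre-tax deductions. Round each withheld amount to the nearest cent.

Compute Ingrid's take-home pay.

$1,761.84

401(k) contribution: $3,199.98 × 0.075 = $240.00
Flexible spending account contribution: $197.23
Pre-tax total = $240.00 + $197.23 = $437.23
Taxable wages = $3,199.98 − $437.23 = $2,762.75
State withholding: $2,762.75 × 0.0475 = $131.23
Federal income tax: $2,762.75 × 0.2337 = $645.65
State unemployment insurance (employee share): $3,199.98 × 0.007 = $22.40
PFL insurance: $3,199.98 × 0.014 = $44.80
State disability insurance: $3,199.98 × 0.01 = $32.00
Dental insurance premium: $109.04
Medical insurance premium: $15.79
(Employer's $448.37 toward medical insurance premium is not withheld from the employee.)
Total deductions = $240.00 + $197.23 + $131.23 + $645.65 + $22.40 + $44.80 + $32.00 + $109.04 + $15.79 = $1,438.14
Net pay = $3,199.98 − $1,438.14 = $1,761.84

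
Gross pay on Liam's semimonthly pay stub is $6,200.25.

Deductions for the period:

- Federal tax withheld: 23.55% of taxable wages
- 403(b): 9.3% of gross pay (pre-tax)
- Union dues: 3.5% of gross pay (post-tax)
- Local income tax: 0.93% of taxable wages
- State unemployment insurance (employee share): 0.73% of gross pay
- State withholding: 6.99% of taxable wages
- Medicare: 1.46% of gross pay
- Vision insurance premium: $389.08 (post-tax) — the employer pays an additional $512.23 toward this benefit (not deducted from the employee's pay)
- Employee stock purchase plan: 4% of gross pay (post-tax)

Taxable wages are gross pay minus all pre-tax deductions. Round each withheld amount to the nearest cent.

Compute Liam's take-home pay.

403(b): $6,200.25 × 0.093 = $576.62
Taxable wages = $6,200.25 − $576.62 = $5,623.63
State withholding: $5,623.63 × 0.0699 = $393.09
Local income tax: $5,623.63 × 0.0093 = $52.30
Federal tax withheld: $5,623.63 × 0.2355 = $1,324.36
State unemployment insurance (employee share): $6,200.25 × 0.0073 = $45.26
Medicare: $6,200.25 × 0.0146 = $90.52
Employee stock purchase plan: $6,200.25 × 0.04 = $248.01
Vision insurance premium: $389.08
Union dues: $6,200.25 × 0.035 = $217.01
(Employer's $512.23 toward vision insurance premium is not withheld from the employee.)
Total deductions = $576.62 + $393.09 + $52.30 + $1,324.36 + $45.26 + $90.52 + $248.01 + $389.08 + $217.01 = $3,336.25
Net pay = $6,200.25 − $3,336.25 = $2,864.00

$2,864.00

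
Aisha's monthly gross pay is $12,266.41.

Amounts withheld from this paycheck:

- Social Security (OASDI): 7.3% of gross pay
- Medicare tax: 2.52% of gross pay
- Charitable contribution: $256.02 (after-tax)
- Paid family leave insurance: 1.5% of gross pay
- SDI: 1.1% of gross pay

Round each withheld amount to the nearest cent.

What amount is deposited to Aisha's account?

$10,486.90

Medicare tax: $12,266.41 × 0.0252 = $309.11
Social Security (OASDI): $12,266.41 × 0.073 = $895.45
Paid family leave insurance: $12,266.41 × 0.015 = $184.00
SDI: $12,266.41 × 0.011 = $134.93
Charitable contribution: $256.02
Total deductions = $309.11 + $895.45 + $184.00 + $134.93 + $256.02 = $1,779.51
Net pay = $12,266.41 − $1,779.51 = $10,486.90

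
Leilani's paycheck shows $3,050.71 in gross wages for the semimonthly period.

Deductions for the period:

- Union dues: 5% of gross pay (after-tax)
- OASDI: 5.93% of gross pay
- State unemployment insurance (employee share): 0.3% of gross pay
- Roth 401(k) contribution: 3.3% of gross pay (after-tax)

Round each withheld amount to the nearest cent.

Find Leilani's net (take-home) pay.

$2,607.44

OASDI: $3,050.71 × 0.0593 = $180.91
State unemployment insurance (employee share): $3,050.71 × 0.003 = $9.15
Roth 401(k) contribution: $3,050.71 × 0.033 = $100.67
Union dues: $3,050.71 × 0.05 = $152.54
Total deductions = $180.91 + $9.15 + $100.67 + $152.54 = $443.27
Net pay = $3,050.71 − $443.27 = $2,607.44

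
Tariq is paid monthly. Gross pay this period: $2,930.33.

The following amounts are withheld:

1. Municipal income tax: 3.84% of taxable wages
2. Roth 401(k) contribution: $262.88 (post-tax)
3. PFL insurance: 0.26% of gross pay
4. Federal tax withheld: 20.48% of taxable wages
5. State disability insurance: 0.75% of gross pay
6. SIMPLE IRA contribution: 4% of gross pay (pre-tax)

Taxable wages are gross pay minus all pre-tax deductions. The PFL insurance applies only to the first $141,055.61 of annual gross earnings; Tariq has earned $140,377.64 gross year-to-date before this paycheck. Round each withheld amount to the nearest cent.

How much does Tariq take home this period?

$1,842.35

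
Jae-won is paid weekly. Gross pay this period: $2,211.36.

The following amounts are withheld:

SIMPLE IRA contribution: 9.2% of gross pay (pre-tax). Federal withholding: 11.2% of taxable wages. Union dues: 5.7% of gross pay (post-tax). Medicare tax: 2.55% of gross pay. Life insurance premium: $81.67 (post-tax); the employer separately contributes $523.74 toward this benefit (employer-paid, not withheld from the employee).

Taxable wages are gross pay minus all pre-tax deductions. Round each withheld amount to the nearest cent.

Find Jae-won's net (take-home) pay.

SIMPLE IRA contribution: $2,211.36 × 0.092 = $203.45
Taxable wages = $2,211.36 − $203.45 = $2,007.91
Federal withholding: $2,007.91 × 0.112 = $224.89
Medicare tax: $2,211.36 × 0.0255 = $56.39
Union dues: $2,211.36 × 0.057 = $126.05
Life insurance premium: $81.67
(Employer's $523.74 toward life insurance premium is not withheld from the employee.)
Total deductions = $203.45 + $224.89 + $56.39 + $126.05 + $81.67 = $692.45
Net pay = $2,211.36 − $692.45 = $1,518.91

$1,518.91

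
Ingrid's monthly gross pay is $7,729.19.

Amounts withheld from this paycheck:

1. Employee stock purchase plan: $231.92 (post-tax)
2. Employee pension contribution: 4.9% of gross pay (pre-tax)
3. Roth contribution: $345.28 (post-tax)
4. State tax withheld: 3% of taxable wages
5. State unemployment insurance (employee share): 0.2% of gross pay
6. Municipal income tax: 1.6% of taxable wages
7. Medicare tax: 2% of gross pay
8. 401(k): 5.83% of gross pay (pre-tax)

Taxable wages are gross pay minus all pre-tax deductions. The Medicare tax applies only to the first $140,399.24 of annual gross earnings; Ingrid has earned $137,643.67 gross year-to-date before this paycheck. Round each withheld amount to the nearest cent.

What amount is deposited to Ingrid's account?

401(k): $7,729.19 × 0.0583 = $450.61
Employee pension contribution: $7,729.19 × 0.049 = $378.73
Pre-tax total = $450.61 + $378.73 = $829.34
Taxable wages = $7,729.19 − $829.34 = $6,899.85
Municipal income tax: $6,899.85 × 0.016 = $110.40
State tax withheld: $6,899.85 × 0.03 = $207.00
Medicare tax: only $140,399.24 − $137,643.67 = $2,755.57 of this check is subject → $2,755.57 × 0.02 = $55.11
State unemployment insurance (employee share): $7,729.19 × 0.002 = $15.46
Roth contribution: $345.28
Employee stock purchase plan: $231.92
Total deductions = $450.61 + $378.73 + $110.40 + $207.00 + $55.11 + $15.46 + $345.28 + $231.92 = $1,794.51
Net pay = $7,729.19 − $1,794.51 = $5,934.68

$5,934.68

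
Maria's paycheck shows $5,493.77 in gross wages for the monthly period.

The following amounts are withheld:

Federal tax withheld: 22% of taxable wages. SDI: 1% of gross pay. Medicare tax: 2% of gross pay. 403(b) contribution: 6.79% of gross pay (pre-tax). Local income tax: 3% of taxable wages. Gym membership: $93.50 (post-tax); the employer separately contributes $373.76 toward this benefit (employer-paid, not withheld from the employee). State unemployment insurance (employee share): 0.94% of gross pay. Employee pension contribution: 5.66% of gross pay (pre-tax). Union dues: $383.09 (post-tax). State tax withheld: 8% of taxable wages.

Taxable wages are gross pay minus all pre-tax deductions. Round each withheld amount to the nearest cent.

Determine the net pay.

$2,529.52

Employee pension contribution: $5,493.77 × 0.0566 = $310.95
403(b) contribution: $5,493.77 × 0.0679 = $373.03
Pre-tax total = $310.95 + $373.03 = $683.98
Taxable wages = $5,493.77 − $683.98 = $4,809.79
Local income tax: $4,809.79 × 0.03 = $144.29
State tax withheld: $4,809.79 × 0.08 = $384.78
Federal tax withheld: $4,809.79 × 0.22 = $1,058.15
SDI: $5,493.77 × 0.01 = $54.94
Medicare tax: $5,493.77 × 0.02 = $109.88
State unemployment insurance (employee share): $5,493.77 × 0.0094 = $51.64
Gym membership: $93.50
Union dues: $383.09
(Employer's $373.76 toward gym membership is not withheld from the employee.)
Total deductions = $310.95 + $373.03 + $144.29 + $384.78 + $1,058.15 + $54.94 + $109.88 + $51.64 + $93.50 + $383.09 = $2,964.25
Net pay = $5,493.77 − $2,964.25 = $2,529.52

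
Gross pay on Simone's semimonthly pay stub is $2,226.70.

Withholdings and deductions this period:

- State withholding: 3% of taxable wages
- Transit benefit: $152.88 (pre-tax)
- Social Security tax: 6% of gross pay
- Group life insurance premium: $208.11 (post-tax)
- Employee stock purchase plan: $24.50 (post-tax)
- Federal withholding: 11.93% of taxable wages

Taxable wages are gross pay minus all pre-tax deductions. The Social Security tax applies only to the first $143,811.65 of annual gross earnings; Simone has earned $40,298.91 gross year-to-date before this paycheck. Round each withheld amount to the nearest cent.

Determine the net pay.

$1,397.99

Transit benefit: $152.88
Taxable wages = $2,226.70 − $152.88 = $2,073.82
State withholding: $2,073.82 × 0.03 = $62.21
Federal withholding: $2,073.82 × 0.1193 = $247.41
Social Security tax: cap not yet reached, full $2,226.70 is subject → $2,226.70 × 0.06 = $133.60
Employee stock purchase plan: $24.50
Group life insurance premium: $208.11
Total deductions = $152.88 + $62.21 + $247.41 + $133.60 + $24.50 + $208.11 = $828.71
Net pay = $2,226.70 − $828.71 = $1,397.99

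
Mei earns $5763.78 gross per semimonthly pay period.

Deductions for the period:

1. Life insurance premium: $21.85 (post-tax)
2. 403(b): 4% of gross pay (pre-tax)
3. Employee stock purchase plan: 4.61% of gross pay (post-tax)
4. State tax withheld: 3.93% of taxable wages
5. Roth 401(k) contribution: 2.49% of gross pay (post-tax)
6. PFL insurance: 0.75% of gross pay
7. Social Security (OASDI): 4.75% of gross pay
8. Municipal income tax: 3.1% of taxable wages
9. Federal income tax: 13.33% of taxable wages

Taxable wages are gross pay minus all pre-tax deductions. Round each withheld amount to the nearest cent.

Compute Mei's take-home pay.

$3658.57

403(b): $5763.78 × 0.04 = $230.55
Taxable wages = $5763.78 − $230.55 = $5533.23
Federal income tax: $5533.23 × 0.1333 = $737.58
Municipal income tax: $5533.23 × 0.031 = $171.53
State tax withheld: $5533.23 × 0.0393 = $217.46
Social Security (OASDI): $5763.78 × 0.0475 = $273.78
PFL insurance: $5763.78 × 0.0075 = $43.23
Roth 401(k) contribution: $5763.78 × 0.0249 = $143.52
Life insurance premium: $21.85
Employee stock purchase plan: $5763.78 × 0.0461 = $265.71
Total deductions = $230.55 + $737.58 + $171.53 + $217.46 + $273.78 + $43.23 + $143.52 + $21.85 + $265.71 = $2105.21
Net pay = $5763.78 − $2105.21 = $3658.57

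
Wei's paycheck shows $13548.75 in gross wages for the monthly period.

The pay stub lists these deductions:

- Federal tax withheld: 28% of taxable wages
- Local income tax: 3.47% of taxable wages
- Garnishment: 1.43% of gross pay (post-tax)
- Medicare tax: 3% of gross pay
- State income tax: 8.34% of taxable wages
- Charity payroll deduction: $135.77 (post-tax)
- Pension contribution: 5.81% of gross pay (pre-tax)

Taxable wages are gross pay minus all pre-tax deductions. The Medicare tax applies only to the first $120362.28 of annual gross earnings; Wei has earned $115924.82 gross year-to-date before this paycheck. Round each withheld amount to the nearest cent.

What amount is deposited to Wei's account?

$7218.55

Pension contribution: $13548.75 × 0.0581 = $787.18
Taxable wages = $13548.75 − $787.18 = $12761.57
State income tax: $12761.57 × 0.0834 = $1064.31
Local income tax: $12761.57 × 0.0347 = $442.83
Federal tax withheld: $12761.57 × 0.28 = $3573.24
Medicare tax: only $120362.28 − $115924.82 = $4437.46 of this check is subject → $4437.46 × 0.03 = $133.12
Garnishment: $13548.75 × 0.0143 = $193.75
Charity payroll deduction: $135.77
Total deductions = $787.18 + $1064.31 + $442.83 + $3573.24 + $133.12 + $193.75 + $135.77 = $6330.20
Net pay = $13548.75 − $6330.20 = $7218.55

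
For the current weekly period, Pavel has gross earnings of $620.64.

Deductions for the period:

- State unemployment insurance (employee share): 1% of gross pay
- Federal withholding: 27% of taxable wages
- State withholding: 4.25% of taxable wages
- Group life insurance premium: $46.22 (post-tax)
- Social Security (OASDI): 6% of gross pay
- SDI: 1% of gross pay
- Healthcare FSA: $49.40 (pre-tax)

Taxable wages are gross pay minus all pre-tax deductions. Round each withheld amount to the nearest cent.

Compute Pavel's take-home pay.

Healthcare FSA: $49.40
Taxable wages = $620.64 − $49.40 = $571.24
State withholding: $571.24 × 0.0425 = $24.28
Federal withholding: $571.24 × 0.27 = $154.23
State unemployment insurance (employee share): $620.64 × 0.01 = $6.21
Social Security (OASDI): $620.64 × 0.06 = $37.24
SDI: $620.64 × 0.01 = $6.21
Group life insurance premium: $46.22
Total deductions = $49.40 + $24.28 + $154.23 + $6.21 + $37.24 + $6.21 + $46.22 = $323.79
Net pay = $620.64 − $323.79 = $296.85

$296.85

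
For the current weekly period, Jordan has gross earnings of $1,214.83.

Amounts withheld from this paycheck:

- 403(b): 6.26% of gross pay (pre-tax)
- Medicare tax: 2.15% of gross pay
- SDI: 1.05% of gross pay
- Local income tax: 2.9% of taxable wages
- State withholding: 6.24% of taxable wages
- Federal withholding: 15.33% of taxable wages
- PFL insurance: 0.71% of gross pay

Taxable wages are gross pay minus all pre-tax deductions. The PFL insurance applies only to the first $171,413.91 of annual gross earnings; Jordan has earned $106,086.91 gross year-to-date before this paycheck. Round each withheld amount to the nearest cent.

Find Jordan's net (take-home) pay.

403(b): $1,214.83 × 0.0626 = $76.05
Taxable wages = $1,214.83 − $76.05 = $1,138.78
State withholding: $1,138.78 × 0.0624 = $71.06
Federal withholding: $1,138.78 × 0.1533 = $174.57
Local income tax: $1,138.78 × 0.029 = $33.02
SDI: $1,214.83 × 0.0105 = $12.76
Medicare tax: $1,214.83 × 0.0215 = $26.12
PFL insurance: cap not yet reached, full $1,214.83 is subject → $1,214.83 × 0.0071 = $8.63
Total deductions = $76.05 + $71.06 + $174.57 + $33.02 + $12.76 + $26.12 + $8.63 = $402.21
Net pay = $1,214.83 − $402.21 = $812.62

$812.62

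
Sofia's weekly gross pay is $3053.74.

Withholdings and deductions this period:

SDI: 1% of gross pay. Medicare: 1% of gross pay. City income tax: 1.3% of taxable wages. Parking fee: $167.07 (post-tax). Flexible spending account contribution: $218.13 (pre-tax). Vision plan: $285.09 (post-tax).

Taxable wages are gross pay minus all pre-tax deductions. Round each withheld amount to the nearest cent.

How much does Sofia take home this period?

Flexible spending account contribution: $218.13
Taxable wages = $3053.74 − $218.13 = $2835.61
City income tax: $2835.61 × 0.013 = $36.86
Medicare: $3053.74 × 0.01 = $30.54
SDI: $3053.74 × 0.01 = $30.54
Vision plan: $285.09
Parking fee: $167.07
Total deductions = $218.13 + $36.86 + $30.54 + $30.54 + $285.09 + $167.07 = $768.23
Net pay = $3053.74 − $768.23 = $2285.51

$2285.51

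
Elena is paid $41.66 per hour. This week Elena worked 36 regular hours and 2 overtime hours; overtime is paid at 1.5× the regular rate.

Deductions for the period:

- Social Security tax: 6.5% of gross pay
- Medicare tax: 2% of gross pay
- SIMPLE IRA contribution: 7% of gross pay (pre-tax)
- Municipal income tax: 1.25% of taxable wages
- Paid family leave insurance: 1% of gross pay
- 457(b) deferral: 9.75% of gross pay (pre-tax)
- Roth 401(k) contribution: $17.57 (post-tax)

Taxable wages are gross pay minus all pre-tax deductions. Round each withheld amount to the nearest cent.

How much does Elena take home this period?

Regular pay: 36 × $41.66 = $1,499.76
Overtime pay: 2 × $41.66 × 1.5 = $124.98
Gross pay = $1,499.76 + $124.98 = $1,624.74
SIMPLE IRA contribution: $1,624.74 × 0.07 = $113.73
457(b) deferral: $1,624.74 × 0.0975 = $158.41
Pre-tax total = $113.73 + $158.41 = $272.14
Taxable wages = $1,624.74 − $272.14 = $1,352.60
Municipal income tax: $1,352.60 × 0.0125 = $16.91
Paid family leave insurance: $1,624.74 × 0.01 = $16.25
Medicare tax: $1,624.74 × 0.02 = $32.49
Social Security tax: $1,624.74 × 0.065 = $105.61
Roth 401(k) contribution: $17.57
Total deductions = $113.73 + $158.41 + $16.91 + $16.25 + $32.49 + $105.61 + $17.57 = $460.97
Net pay = $1,624.74 − $460.97 = $1,163.77

$1,163.77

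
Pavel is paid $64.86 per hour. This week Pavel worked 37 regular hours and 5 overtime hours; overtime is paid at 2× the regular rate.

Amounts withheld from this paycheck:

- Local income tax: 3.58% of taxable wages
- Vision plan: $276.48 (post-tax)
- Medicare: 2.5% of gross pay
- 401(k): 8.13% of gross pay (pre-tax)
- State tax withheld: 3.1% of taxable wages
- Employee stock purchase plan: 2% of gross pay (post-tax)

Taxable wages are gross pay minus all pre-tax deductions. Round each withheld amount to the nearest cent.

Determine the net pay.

Regular pay: 37 × $64.86 = $2399.82
Overtime pay: 5 × $64.86 × 2 = $648.60
Gross pay = $2399.82 + $648.60 = $3048.42
401(k): $3048.42 × 0.0813 = $247.84
Taxable wages = $3048.42 − $247.84 = $2800.58
State tax withheld: $2800.58 × 0.031 = $86.82
Local income tax: $2800.58 × 0.0358 = $100.26
Medicare: $3048.42 × 0.025 = $76.21
Vision plan: $276.48
Employee stock purchase plan: $3048.42 × 0.02 = $60.97
Total deductions = $247.84 + $86.82 + $100.26 + $76.21 + $276.48 + $60.97 = $848.58
Net pay = $3048.42 − $848.58 = $2199.84

$2199.84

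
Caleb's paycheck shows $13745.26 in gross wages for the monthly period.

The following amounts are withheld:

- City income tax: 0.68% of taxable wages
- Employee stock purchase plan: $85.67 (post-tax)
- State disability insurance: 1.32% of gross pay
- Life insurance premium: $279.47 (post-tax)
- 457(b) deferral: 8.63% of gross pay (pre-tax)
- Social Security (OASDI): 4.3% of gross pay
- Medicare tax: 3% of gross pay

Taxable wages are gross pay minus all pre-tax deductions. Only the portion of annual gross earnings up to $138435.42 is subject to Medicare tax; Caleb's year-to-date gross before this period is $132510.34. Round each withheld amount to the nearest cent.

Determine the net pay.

457(b) deferral: $13745.26 × 0.0863 = $1186.22
Taxable wages = $13745.26 − $1186.22 = $12559.04
City income tax: $12559.04 × 0.0068 = $85.40
Social Security (OASDI): $13745.26 × 0.043 = $591.05
Medicare tax: only $138435.42 − $132510.34 = $5925.08 of this check is subject → $5925.08 × 0.03 = $177.75
State disability insurance: $13745.26 × 0.0132 = $181.44
Life insurance premium: $279.47
Employee stock purchase plan: $85.67
Total deductions = $1186.22 + $85.40 + $591.05 + $177.75 + $181.44 + $279.47 + $85.67 = $2587.00
Net pay = $13745.26 − $2587.00 = $11158.26

$11158.26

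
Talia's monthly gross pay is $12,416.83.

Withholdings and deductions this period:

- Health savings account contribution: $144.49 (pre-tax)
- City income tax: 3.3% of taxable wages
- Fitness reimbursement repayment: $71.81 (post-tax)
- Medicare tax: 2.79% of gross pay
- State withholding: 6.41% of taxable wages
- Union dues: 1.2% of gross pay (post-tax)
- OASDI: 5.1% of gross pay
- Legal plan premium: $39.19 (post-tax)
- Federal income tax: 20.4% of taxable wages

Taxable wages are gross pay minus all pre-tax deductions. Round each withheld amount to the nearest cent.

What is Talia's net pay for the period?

$7,337.44

Health savings account contribution: $144.49
Taxable wages = $12,416.83 − $144.49 = $12,272.34
Federal income tax: $12,272.34 × 0.204 = $2,503.56
State withholding: $12,272.34 × 0.0641 = $786.66
City income tax: $12,272.34 × 0.033 = $404.99
OASDI: $12,416.83 × 0.051 = $633.26
Medicare tax: $12,416.83 × 0.0279 = $346.43
Legal plan premium: $39.19
Union dues: $12,416.83 × 0.012 = $149.00
Fitness reimbursement repayment: $71.81
Total deductions = $144.49 + $2,503.56 + $786.66 + $404.99 + $633.26 + $346.43 + $39.19 + $149.00 + $71.81 = $5,079.39
Net pay = $12,416.83 − $5,079.39 = $7,337.44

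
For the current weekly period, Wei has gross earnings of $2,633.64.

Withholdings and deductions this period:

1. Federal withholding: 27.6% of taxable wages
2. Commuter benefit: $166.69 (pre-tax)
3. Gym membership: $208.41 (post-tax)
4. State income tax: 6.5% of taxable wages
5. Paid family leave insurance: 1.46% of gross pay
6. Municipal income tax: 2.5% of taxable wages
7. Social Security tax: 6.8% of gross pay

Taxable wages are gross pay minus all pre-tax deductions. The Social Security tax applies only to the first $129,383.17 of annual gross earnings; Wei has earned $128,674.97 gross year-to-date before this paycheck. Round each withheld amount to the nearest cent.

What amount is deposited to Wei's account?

$1,269.03

Commuter benefit: $166.69
Taxable wages = $2,633.64 − $166.69 = $2,466.95
State income tax: $2,466.95 × 0.065 = $160.35
Municipal income tax: $2,466.95 × 0.025 = $61.67
Federal withholding: $2,466.95 × 0.276 = $680.88
Social Security tax: only $129,383.17 − $128,674.97 = $708.20 of this check is subject → $708.20 × 0.068 = $48.16
Paid family leave insurance: $2,633.64 × 0.0146 = $38.45
Gym membership: $208.41
Total deductions = $166.69 + $160.35 + $61.67 + $680.88 + $48.16 + $38.45 + $208.41 = $1,364.61
Net pay = $2,633.64 − $1,364.61 = $1,269.03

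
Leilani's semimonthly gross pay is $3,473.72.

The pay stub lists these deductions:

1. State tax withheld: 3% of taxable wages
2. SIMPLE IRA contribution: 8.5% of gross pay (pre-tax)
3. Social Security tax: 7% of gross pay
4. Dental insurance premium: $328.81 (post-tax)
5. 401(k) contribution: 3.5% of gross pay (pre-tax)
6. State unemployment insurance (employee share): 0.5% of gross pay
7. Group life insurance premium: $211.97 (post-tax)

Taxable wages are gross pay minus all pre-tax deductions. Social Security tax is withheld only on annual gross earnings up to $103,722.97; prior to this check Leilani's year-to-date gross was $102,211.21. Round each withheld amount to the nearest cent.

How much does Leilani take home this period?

$2,301.19

401(k) contribution: $3,473.72 × 0.035 = $121.58
SIMPLE IRA contribution: $3,473.72 × 0.085 = $295.27
Pre-tax total = $121.58 + $295.27 = $416.85
Taxable wages = $3,473.72 − $416.85 = $3,056.87
State tax withheld: $3,056.87 × 0.03 = $91.71
State unemployment insurance (employee share): $3,473.72 × 0.005 = $17.37
Social Security tax: only $103,722.97 − $102,211.21 = $1,511.76 of this check is subject → $1,511.76 × 0.07 = $105.82
Group life insurance premium: $211.97
Dental insurance premium: $328.81
Total deductions = $121.58 + $295.27 + $91.71 + $17.37 + $105.82 + $211.97 + $328.81 = $1,172.53
Net pay = $3,473.72 − $1,172.53 = $2,301.19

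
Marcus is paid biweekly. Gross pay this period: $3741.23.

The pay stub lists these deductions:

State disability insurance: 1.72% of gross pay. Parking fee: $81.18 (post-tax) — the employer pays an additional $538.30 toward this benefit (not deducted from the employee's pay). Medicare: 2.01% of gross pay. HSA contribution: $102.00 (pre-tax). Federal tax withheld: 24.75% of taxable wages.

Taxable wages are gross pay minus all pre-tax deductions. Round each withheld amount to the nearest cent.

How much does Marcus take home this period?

HSA contribution: $102.00
Taxable wages = $3741.23 − $102.00 = $3639.23
Federal tax withheld: $3639.23 × 0.2475 = $900.71
Medicare: $3741.23 × 0.0201 = $75.20
State disability insurance: $3741.23 × 0.0172 = $64.35
Parking fee: $81.18
(Employer's $538.30 toward parking fee is not withheld from the employee.)
Total deductions = $102.00 + $900.71 + $75.20 + $64.35 + $81.18 = $1223.44
Net pay = $3741.23 − $1223.44 = $2517.79

$2517.79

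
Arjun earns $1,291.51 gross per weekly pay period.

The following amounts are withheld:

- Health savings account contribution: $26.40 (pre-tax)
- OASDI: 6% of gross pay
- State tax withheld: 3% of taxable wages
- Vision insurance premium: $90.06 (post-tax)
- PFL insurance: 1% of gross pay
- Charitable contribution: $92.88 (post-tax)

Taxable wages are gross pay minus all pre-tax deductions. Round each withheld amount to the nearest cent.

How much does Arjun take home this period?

$953.81

Health savings account contribution: $26.40
Taxable wages = $1,291.51 − $26.40 = $1,265.11
State tax withheld: $1,265.11 × 0.03 = $37.95
OASDI: $1,291.51 × 0.06 = $77.49
PFL insurance: $1,291.51 × 0.01 = $12.92
Vision insurance premium: $90.06
Charitable contribution: $92.88
Total deductions = $26.40 + $37.95 + $77.49 + $12.92 + $90.06 + $92.88 = $337.70
Net pay = $1,291.51 − $337.70 = $953.81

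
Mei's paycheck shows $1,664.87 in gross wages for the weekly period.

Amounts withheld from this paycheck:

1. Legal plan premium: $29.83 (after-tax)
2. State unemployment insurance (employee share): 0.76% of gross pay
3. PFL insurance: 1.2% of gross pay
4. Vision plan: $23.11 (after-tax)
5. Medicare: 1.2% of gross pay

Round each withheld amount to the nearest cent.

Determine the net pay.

$1,559.32

PFL insurance: $1,664.87 × 0.012 = $19.98
State unemployment insurance (employee share): $1,664.87 × 0.0076 = $12.65
Medicare: $1,664.87 × 0.012 = $19.98
Vision plan: $23.11
Legal plan premium: $29.83
Total deductions = $19.98 + $12.65 + $19.98 + $23.11 + $29.83 = $105.55
Net pay = $1,664.87 − $105.55 = $1,559.32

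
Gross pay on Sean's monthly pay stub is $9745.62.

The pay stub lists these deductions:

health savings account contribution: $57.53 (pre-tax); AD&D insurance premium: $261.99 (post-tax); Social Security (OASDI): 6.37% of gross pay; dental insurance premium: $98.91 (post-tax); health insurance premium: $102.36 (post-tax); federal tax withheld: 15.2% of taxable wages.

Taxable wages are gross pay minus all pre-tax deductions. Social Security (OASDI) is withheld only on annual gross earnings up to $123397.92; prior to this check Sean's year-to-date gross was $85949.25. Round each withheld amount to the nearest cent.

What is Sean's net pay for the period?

$7131.44

Health savings account contribution: $57.53
Taxable wages = $9745.62 − $57.53 = $9688.09
Federal tax withheld: $9688.09 × 0.152 = $1472.59
Social Security (OASDI): cap not yet reached, full $9745.62 is subject → $9745.62 × 0.0637 = $620.80
Health insurance premium: $102.36
Dental insurance premium: $98.91
AD&D insurance premium: $261.99
Total deductions = $57.53 + $1472.59 + $620.80 + $102.36 + $98.91 + $261.99 = $2614.18
Net pay = $9745.62 − $2614.18 = $7131.44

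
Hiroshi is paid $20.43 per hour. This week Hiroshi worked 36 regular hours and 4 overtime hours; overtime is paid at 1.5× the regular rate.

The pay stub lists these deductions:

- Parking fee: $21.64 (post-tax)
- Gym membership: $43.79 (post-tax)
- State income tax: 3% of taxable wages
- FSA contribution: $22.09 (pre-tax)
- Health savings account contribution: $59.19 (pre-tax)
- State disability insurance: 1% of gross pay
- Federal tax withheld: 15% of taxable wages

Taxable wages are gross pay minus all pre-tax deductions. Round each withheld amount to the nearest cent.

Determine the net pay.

Regular pay: 36 × $20.43 = $735.48
Overtime pay: 4 × $20.43 × 1.5 = $122.58
Gross pay = $735.48 + $122.58 = $858.06
FSA contribution: $22.09
Health savings account contribution: $59.19
Pre-tax total = $22.09 + $59.19 = $81.28
Taxable wages = $858.06 − $81.28 = $776.78
Federal tax withheld: $776.78 × 0.15 = $116.52
State income tax: $776.78 × 0.03 = $23.30
State disability insurance: $858.06 × 0.01 = $8.58
Parking fee: $21.64
Gym membership: $43.79
Total deductions = $22.09 + $59.19 + $116.52 + $23.30 + $8.58 + $21.64 + $43.79 = $295.11
Net pay = $858.06 − $295.11 = $562.95

$562.95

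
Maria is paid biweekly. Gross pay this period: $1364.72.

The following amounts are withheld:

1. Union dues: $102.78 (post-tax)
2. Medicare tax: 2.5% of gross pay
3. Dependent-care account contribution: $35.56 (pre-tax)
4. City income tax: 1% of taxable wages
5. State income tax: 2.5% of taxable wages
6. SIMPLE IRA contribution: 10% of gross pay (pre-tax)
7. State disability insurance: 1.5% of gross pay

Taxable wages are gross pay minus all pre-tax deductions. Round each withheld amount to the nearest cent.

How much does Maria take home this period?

$993.57

Dependent-care account contribution: $35.56
SIMPLE IRA contribution: $1364.72 × 0.1 = $136.47
Pre-tax total = $35.56 + $136.47 = $172.03
Taxable wages = $1364.72 − $172.03 = $1192.69
State income tax: $1192.69 × 0.025 = $29.82
City income tax: $1192.69 × 0.01 = $11.93
Medicare tax: $1364.72 × 0.025 = $34.12
State disability insurance: $1364.72 × 0.015 = $20.47
Union dues: $102.78
Total deductions = $35.56 + $136.47 + $29.82 + $11.93 + $34.12 + $20.47 + $102.78 = $371.15
Net pay = $1364.72 − $371.15 = $993.57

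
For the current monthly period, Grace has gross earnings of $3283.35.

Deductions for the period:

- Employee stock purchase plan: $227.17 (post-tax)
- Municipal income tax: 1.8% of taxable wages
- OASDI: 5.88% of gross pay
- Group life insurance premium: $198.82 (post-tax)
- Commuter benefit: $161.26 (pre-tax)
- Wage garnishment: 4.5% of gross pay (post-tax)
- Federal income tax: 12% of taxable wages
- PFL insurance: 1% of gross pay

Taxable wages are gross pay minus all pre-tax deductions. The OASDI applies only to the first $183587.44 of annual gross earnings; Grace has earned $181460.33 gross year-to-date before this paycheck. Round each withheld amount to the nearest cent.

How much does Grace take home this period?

$1959.60

Commuter benefit: $161.26
Taxable wages = $3283.35 − $161.26 = $3122.09
Federal income tax: $3122.09 × 0.12 = $374.65
Municipal income tax: $3122.09 × 0.018 = $56.20
OASDI: only $183587.44 − $181460.33 = $2127.11 of this check is subject → $2127.11 × 0.0588 = $125.07
PFL insurance: $3283.35 × 0.01 = $32.83
Group life insurance premium: $198.82
Wage garnishment: $3283.35 × 0.045 = $147.75
Employee stock purchase plan: $227.17
Total deductions = $161.26 + $374.65 + $56.20 + $125.07 + $32.83 + $198.82 + $147.75 + $227.17 = $1323.75
Net pay = $3283.35 − $1323.75 = $1959.60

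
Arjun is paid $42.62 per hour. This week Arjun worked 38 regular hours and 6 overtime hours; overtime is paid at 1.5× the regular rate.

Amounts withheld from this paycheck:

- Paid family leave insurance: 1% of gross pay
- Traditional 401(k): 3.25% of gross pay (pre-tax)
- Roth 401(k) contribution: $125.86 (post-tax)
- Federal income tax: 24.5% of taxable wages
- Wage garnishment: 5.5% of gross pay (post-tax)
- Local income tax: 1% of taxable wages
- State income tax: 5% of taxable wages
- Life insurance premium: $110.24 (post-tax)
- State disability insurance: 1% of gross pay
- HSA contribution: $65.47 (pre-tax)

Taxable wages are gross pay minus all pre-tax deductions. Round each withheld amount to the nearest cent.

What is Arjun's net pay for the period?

Regular pay: 38 × $42.62 = $1,619.56
Overtime pay: 6 × $42.62 × 1.5 = $383.58
Gross pay = $1,619.56 + $383.58 = $2,003.14
HSA contribution: $65.47
Traditional 401(k): $2,003.14 × 0.0325 = $65.10
Pre-tax total = $65.47 + $65.10 = $130.57
Taxable wages = $2,003.14 − $130.57 = $1,872.57
State income tax: $1,872.57 × 0.05 = $93.63
Federal income tax: $1,872.57 × 0.245 = $458.78
Local income tax: $1,872.57 × 0.01 = $18.73
Paid family leave insurance: $2,003.14 × 0.01 = $20.03
State disability insurance: $2,003.14 × 0.01 = $20.03
Wage garnishment: $2,003.14 × 0.055 = $110.17
Life insurance premium: $110.24
Roth 401(k) contribution: $125.86
Total deductions = $65.47 + $65.10 + $93.63 + $458.78 + $18.73 + $20.03 + $20.03 + $110.17 + $110.24 + $125.86 = $1,088.04
Net pay = $2,003.14 − $1,088.04 = $915.10

$915.10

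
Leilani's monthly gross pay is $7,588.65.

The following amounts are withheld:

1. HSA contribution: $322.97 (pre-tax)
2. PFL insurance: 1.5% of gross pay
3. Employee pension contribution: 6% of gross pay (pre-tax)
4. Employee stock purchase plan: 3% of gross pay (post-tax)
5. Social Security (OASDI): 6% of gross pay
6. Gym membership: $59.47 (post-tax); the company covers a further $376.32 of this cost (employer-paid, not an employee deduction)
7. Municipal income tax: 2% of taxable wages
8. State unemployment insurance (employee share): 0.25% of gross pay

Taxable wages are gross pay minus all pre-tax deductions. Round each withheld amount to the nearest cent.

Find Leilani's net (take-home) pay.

Employee pension contribution: $7,588.65 × 0.06 = $455.32
HSA contribution: $322.97
Pre-tax total = $455.32 + $322.97 = $778.29
Taxable wages = $7,588.65 − $778.29 = $6,810.36
Municipal income tax: $6,810.36 × 0.02 = $136.21
State unemployment insurance (employee share): $7,588.65 × 0.0025 = $18.97
Social Security (OASDI): $7,588.65 × 0.06 = $455.32
PFL insurance: $7,588.65 × 0.015 = $113.83
Employee stock purchase plan: $7,588.65 × 0.03 = $227.66
Gym membership: $59.47
(Employer's $376.32 toward gym membership is not withheld from the employee.)
Total deductions = $455.32 + $322.97 + $136.21 + $18.97 + $455.32 + $113.83 + $227.66 + $59.47 = $1,789.75
Net pay = $7,588.65 − $1,789.75 = $5,798.90

$5,798.90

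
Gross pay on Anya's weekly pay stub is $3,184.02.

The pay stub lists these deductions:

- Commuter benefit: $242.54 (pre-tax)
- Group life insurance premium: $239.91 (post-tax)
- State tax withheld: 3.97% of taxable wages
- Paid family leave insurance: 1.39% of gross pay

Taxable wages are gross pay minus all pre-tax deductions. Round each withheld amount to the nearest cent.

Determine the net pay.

Commuter benefit: $242.54
Taxable wages = $3,184.02 − $242.54 = $2,941.48
State tax withheld: $2,941.48 × 0.0397 = $116.78
Paid family leave insurance: $3,184.02 × 0.0139 = $44.26
Group life insurance premium: $239.91
Total deductions = $242.54 + $116.78 + $44.26 + $239.91 = $643.49
Net pay = $3,184.02 − $643.49 = $2,540.53

$2,540.53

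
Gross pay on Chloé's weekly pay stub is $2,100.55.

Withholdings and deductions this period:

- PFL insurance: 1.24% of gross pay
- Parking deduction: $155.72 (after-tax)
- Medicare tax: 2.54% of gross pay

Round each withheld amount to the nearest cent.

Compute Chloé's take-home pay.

$1,865.43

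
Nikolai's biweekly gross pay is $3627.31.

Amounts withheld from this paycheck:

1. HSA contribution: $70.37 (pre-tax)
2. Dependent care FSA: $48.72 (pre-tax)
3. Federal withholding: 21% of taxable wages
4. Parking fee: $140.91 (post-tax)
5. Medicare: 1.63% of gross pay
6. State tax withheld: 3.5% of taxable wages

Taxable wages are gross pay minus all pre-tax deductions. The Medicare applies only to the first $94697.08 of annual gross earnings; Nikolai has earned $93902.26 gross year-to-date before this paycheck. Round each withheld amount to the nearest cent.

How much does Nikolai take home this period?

Dependent care FSA: $48.72
HSA contribution: $70.37
Pre-tax total = $48.72 + $70.37 = $119.09
Taxable wages = $3627.31 − $119.09 = $3508.22
State tax withheld: $3508.22 × 0.035 = $122.79
Federal withholding: $3508.22 × 0.21 = $736.73
Medicare: only $94697.08 − $93902.26 = $794.82 of this check is subject → $794.82 × 0.0163 = $12.96
Parking fee: $140.91
Total deductions = $48.72 + $70.37 + $122.79 + $736.73 + $12.96 + $140.91 = $1132.48
Net pay = $3627.31 − $1132.48 = $2494.83

$2494.83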